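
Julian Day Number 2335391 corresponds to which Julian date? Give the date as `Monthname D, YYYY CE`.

JDN 2335391 is 24 December 1681 in the Gregorian calendar.
In the Julian calendar that day is December 14, 1681 CE.

December 14, 1681 CE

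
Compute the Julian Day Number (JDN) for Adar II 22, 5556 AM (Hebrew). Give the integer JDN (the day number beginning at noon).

2377127

Equivalently 1 April 1796 (Gregorian).
JDN 2451545 is 1 January 2000 CE (Gregorian); the target day is −74418 days from there, so JDN = 2377127.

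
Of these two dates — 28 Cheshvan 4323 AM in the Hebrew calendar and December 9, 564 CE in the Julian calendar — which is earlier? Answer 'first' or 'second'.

first

The two dates have Julian Day Numbers 1926642 and 1927402 respectively.
Since 1926642 < 1927402, the first date comes first.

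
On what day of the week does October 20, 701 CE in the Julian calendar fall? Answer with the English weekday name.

Thursday

This is JDN 1977391 (24 October 701 Gregorian).
1977391 ≡ 3 (mod 7); counting from Monday = 0 gives Thursday.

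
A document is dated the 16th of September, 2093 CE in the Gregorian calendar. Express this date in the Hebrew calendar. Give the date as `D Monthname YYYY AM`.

25 Elul 5853 AM

Julian Day Number of the source date = 2485772.
Converting JDN 2485772 to the Hebrew calendar gives 25 Elul 5853 AM.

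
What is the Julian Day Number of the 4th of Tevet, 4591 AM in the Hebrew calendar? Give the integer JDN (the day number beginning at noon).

2024572

Equivalently 27 December 830 (proleptic Gregorian).
JDN 2400001 is 17 November 1858 CE (Gregorian), MJD 0; the target day is −375429 days from there, so JDN = 2024572.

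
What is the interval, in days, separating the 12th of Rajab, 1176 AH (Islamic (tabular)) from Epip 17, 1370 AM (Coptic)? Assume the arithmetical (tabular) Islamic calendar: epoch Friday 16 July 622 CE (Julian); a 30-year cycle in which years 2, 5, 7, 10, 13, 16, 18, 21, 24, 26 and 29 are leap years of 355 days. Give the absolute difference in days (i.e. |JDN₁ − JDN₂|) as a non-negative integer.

39636

JDN of the first date = 2365009.
JDN of the second date = 2325373.
|2325373 − 2365009| = 39636.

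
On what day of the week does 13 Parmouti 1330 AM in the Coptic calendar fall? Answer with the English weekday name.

Friday

In the Gregorian calendar this is 18 April 1614 (JDN 2310669).
JDN 2310669 mod 7 = 4, and JDN 0 was a Monday, so this is a Friday.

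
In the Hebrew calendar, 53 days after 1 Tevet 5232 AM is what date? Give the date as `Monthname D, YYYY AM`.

Shevat 25, 5232 AM

Counting 53 days forward from JDN 2258687 reaches JDN 2258740, which is Shevat 25, 5232 AM.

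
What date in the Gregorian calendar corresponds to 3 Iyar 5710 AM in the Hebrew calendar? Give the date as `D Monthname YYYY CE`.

Both dates share Julian Day Number 2433392; in the Gregorian calendar that is 20 April 1950 CE.

20 April 1950 CE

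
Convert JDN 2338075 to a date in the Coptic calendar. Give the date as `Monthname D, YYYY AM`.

JDN 2338075 is 30 April 1689 in the Gregorian calendar.
In the Coptic calendar that day is Parmouti 25, 1405 AM.

Parmouti 25, 1405 AM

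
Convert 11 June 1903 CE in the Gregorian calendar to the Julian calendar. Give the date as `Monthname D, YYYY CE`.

The Julian–Gregorian offset here is 13 days (Julian trailing).
11 June 1903 Gregorian − 13 days → 29 May 1903 Julian.

May 29, 1903 CE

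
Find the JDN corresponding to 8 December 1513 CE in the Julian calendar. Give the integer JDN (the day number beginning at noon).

Equivalently 18 December 1513 (proleptic Gregorian).
JDN 2400001 is 17 November 1858 CE (Gregorian), MJD 0; the target day is −125978 days from there, so JDN = 2274023.

2274023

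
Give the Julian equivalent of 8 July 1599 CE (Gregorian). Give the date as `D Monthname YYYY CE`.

For dates in this range the Gregorian date is 10 days ahead of the Julian.
8 July 1599 Gregorian − 10 days → 28 June 1599 Julian.

28 June 1599 CE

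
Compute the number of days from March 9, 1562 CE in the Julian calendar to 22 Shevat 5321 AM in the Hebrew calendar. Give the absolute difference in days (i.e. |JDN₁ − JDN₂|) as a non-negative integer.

394

JDN of the first date = 2291646.
JDN of the second date = 2291252.
|2291252 − 2291646| = 394.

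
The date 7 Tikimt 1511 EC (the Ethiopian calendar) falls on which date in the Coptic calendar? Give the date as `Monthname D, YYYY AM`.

Both dates share Julian Day Number 2275784; in the Coptic calendar that is 7 Paopi 1235 AM.

Paopi 7, 1235 AM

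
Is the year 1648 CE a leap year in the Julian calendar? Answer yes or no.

1648 mod 4 = 0, so it is a leap year in the Julian calendar.

yes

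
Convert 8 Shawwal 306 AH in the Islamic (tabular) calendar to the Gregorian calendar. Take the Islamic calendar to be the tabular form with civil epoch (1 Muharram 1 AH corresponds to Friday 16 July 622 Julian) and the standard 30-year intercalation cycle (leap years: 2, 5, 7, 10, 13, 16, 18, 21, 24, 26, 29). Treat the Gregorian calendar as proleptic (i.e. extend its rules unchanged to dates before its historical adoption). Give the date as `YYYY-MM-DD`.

0919-03-19

Julian Day Number of the source date = 2056795.
Converting JDN 2056795 to the Gregorian calendar gives 19 March 919 CE.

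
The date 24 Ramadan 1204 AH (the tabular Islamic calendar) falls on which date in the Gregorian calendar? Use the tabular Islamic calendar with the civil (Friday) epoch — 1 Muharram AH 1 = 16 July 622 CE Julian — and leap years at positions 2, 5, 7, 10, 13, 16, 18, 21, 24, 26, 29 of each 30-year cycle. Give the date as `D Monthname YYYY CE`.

7 June 1790 CE

Both dates share Julian Day Number 2375002; in the Gregorian calendar that is 7 June 1790 CE.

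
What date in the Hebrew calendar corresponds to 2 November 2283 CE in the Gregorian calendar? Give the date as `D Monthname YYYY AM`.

10 Cheshvan 6044 AM

Julian Day Number of the source date = 2555214.
Converting JDN 2555214 to the Hebrew calendar gives 10 Cheshvan 6044 AM.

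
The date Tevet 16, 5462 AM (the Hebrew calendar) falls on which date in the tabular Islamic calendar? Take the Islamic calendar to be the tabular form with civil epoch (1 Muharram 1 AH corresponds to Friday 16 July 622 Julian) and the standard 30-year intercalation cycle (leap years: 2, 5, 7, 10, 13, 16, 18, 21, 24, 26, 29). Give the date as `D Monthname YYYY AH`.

16 Sha'ban 1113 AH

The source date corresponds to 16 January 1702 in the Gregorian calendar (JDN 2342718).
That day falls on 16 Sha'ban 1113 AH in the tabular Islamic calendar.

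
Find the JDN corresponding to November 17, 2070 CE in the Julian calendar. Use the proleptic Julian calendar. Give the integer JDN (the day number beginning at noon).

2477446

Equivalently 30 November 2070 (Gregorian).
JDN 2400001 is 17 November 1858 CE (Gregorian), MJD 0; the target day is +77445 days from there, so JDN = 2477446.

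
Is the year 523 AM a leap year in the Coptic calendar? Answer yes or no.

yes

523 mod 4 = 3; in the Coptic calendar a year is leap when year mod 4 = 3, so it is a leap year.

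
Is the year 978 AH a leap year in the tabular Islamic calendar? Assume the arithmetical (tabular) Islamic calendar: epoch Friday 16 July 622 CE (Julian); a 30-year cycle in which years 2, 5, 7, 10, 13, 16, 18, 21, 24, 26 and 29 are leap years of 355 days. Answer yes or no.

yes

Year 978 AH is year 18 of its 30-year cycle; leap positions are 2, 5, 7, 10, 13, 16, 18, 21, 24, 26, 29, so it is a leap year (355 days).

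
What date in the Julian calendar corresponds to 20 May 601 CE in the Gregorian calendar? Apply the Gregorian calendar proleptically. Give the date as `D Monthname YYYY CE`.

17 May 601 CE

For dates in this range the Gregorian date is 3 days ahead of the Julian.
20 May 601 Gregorian − 3 days → 17 May 601 Julian.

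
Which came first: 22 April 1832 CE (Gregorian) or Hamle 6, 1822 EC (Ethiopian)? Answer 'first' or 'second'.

First date → JDN 2390296; second date → JDN 2389646.
JDN 2389646 < JDN 2390296, so the second date is earlier.

second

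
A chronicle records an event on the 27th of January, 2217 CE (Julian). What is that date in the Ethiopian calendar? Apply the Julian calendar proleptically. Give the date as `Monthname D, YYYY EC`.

Yekatit 2, 2209 EC

Julian Day Number of the source date = 2530844.
Converting JDN 2530844 to the Ethiopian calendar gives 2 Yekatit 2209 EC.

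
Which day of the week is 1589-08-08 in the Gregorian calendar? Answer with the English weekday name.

2301650 ≡ 1 (mod 7); counting from Monday = 0 gives Tuesday.

Tuesday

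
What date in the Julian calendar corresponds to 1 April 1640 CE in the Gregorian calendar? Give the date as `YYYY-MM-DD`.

For dates in this range the Gregorian date is 10 days ahead of the Julian.
1 April 1640 Gregorian − 10 days → 22 March 1640 Julian.

1640-03-22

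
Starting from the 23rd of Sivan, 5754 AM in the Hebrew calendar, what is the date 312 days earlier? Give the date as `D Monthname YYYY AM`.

JDN of the 23rd of Sivan, 5754 AM = 2449506.
2449506 − 312 = 2449194.
JDN 2449194 in the Hebrew calendar is 7 Av 5753 AM.

7 Av 5753 AM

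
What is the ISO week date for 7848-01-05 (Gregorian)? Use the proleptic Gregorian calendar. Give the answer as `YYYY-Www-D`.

7848-W01-3

The weekday is Wednesday (ISO weekday 3).
That Wednesday belongs to ISO week 1 of ISO year 7848.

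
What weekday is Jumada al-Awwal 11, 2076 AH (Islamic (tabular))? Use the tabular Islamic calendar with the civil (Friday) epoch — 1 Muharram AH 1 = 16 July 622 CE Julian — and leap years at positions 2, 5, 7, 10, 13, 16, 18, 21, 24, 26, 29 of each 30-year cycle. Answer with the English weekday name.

Wednesday

In the Gregorian calendar this is 10 February 2636 (JDN 2683879).
JDN 2683879 mod 7 = 2, and JDN 0 was a Monday, so this is a Wednesday.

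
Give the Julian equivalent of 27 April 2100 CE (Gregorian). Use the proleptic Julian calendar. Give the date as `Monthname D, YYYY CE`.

The Julian–Gregorian offset here is 14 days (Julian trailing).
27 April 2100 Gregorian − 14 days → 13 April 2100 Julian.

April 13, 2100 CE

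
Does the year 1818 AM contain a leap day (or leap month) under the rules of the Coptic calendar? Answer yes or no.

1818 mod 4 = 2; in the Coptic calendar a year is leap when year mod 4 = 3, so it is a common year.

no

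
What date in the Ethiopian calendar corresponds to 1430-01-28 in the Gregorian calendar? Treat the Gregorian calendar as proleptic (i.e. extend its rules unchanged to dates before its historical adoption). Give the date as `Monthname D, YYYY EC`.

Tir 24, 1422 EC

Julian Day Number of the source date = 2243384.
Converting JDN 2243384 to the Ethiopian calendar gives 24 Tir 1422 EC.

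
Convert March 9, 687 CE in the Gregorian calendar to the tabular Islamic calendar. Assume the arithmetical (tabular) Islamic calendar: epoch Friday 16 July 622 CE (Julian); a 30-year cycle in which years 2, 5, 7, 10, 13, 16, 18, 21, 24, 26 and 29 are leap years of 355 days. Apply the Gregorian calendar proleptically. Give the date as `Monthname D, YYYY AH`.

Both dates share Julian Day Number 1972049; in the tabular Islamic calendar that is 15 Sha'ban 67 AH.

Sha'ban 15, 67 AH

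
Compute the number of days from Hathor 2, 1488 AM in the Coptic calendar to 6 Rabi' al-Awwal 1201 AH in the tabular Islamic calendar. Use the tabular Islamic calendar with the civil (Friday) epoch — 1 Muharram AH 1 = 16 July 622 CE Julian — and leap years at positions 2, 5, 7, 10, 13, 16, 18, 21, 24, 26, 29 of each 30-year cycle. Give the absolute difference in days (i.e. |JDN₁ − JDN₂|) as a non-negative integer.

First date → JDN 2368218; second date → JDN 2373744.
The interval is |2368218 − 2373744| = 5526 days.

5526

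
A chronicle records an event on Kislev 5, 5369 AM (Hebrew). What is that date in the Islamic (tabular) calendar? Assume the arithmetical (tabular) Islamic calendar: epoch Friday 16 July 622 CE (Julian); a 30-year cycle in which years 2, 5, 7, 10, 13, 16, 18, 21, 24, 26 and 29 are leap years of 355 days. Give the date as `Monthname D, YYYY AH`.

Julian Day Number of the source date = 2308687.
Converting JDN 2308687 to the tabular Islamic calendar gives 4 Sha'ban 1017 AH.

Sha'ban 4, 1017 AH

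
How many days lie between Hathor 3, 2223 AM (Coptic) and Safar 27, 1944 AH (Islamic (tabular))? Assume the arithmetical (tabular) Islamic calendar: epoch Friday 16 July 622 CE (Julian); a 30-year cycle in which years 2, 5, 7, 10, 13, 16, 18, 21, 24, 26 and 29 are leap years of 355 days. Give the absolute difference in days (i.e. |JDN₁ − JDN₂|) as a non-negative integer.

JDN of the first date = 2636677.
JDN of the second date = 2637030.
|2637030 − 2636677| = 353.

353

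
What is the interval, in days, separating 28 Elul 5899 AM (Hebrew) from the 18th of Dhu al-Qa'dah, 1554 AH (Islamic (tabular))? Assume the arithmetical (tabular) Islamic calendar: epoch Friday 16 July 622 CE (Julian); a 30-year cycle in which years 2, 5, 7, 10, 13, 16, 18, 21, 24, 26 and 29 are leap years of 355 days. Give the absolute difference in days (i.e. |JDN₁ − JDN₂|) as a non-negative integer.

3495

First date → JDN 2502578; second date → JDN 2499083.
The interval is |2502578 − 2499083| = 3495 days.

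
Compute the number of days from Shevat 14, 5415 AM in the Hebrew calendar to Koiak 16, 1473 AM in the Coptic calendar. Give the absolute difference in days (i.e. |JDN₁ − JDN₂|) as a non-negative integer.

First date → JDN 2325558; second date → JDN 2362783.
The interval is |2325558 − 2362783| = 37225 days.

37225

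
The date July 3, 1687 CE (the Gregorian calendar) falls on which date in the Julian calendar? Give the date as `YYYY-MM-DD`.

At this point the Julian calendar is 10 days behind the Gregorian.
3 July 1687 Gregorian − 10 days → 23 June 1687 Julian.

1687-06-23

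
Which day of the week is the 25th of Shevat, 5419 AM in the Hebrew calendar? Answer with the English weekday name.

Tuesday

Equivalently 18 February 1659 Gregorian, JDN 2327046.
JDN 2327046 mod 7 = 1, and JDN 0 was a Monday, so this is a Tuesday.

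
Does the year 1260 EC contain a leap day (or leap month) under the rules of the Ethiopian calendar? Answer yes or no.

no

1260 mod 4 = 0; in the Ethiopian calendar a year is leap when year mod 4 = 3, so it is a common year.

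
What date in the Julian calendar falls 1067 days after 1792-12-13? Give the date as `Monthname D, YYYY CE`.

November 15, 1795 CE

JDN of 1792-12-13 = 2375933.
2375933 + 1067 = 2377000.
JDN 2377000 in the Julian calendar is November 15, 1795 CE.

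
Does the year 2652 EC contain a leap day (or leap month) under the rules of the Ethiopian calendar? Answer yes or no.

no

2652 mod 4 = 0; in the Ethiopian calendar a year is leap when year mod 4 = 3, so it is a common year.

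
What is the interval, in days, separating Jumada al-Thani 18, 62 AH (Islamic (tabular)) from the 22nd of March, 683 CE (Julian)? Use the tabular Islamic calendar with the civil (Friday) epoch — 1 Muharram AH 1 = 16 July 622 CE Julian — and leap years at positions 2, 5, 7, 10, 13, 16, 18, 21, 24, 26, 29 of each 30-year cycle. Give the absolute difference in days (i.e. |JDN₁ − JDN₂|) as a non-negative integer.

First date → JDN 1970221; second date → JDN 1970604.
The interval is |1970221 − 1970604| = 383 days.

383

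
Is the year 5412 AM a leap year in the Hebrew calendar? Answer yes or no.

Hebrew year 5412 is year 16 of its 19-year Metonic cycle; leap years are at positions 3, 6, 8, 11, 14, 17, 19, so it is a common year (12 months).

no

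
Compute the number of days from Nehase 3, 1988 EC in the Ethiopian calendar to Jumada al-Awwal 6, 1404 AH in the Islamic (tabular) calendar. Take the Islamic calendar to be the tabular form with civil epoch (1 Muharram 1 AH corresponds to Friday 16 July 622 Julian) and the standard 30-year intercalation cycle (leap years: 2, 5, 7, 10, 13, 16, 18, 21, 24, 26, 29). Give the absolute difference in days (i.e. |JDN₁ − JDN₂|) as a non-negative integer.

First date → JDN 2450305; second date → JDN 2445739.
The interval is |2450305 − 2445739| = 4566 days.

4566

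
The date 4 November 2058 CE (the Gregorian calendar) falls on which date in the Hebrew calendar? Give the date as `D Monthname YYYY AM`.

Julian Day Number of the source date = 2473037.
Converting JDN 2473037 to the Hebrew calendar gives 17 Cheshvan 5819 AM.

17 Cheshvan 5819 AM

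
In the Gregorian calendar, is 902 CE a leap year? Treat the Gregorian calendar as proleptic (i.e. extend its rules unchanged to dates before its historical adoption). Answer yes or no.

no

902 is not divisible by 4, so it is a common year.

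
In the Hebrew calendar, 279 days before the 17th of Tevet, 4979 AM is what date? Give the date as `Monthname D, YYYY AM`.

JDN of the 17th of Tevet, 4979 AM = 2166303.
2166303 − 279 = 2166024.
JDN 2166024 in the Hebrew calendar is Nisan 5, 4978 AM.

Nisan 5, 4978 AM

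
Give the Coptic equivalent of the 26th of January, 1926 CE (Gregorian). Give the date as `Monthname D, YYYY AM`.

Tobi 18, 1642 AM

Julian Day Number of the source date = 2424542.
Converting JDN 2424542 to the Coptic calendar gives 18 Tobi 1642 AM.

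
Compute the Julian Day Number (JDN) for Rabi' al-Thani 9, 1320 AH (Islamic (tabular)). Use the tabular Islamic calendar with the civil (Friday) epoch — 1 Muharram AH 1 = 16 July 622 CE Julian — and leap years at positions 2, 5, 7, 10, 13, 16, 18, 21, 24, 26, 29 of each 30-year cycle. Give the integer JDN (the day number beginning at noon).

2415947

Equivalently 16 July 1902 (Gregorian).
JDN 2299161 is 15 October 1582 CE (Gregorian); the target day is +116786 days from there, so JDN = 2415947.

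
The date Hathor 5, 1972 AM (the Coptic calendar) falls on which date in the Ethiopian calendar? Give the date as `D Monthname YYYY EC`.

5 Hidar 2248 EC

Julian Day Number of the source date = 2545002.
Converting JDN 2545002 to the Ethiopian calendar gives 5 Hidar 2248 EC.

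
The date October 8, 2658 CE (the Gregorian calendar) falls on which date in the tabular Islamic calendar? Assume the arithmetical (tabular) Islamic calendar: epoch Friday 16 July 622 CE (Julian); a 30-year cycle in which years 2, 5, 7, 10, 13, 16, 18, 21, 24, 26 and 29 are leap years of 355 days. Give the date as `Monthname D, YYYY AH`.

Ramadan 19, 2099 AH

Julian Day Number of the source date = 2692155.
Converting JDN 2692155 to the tabular Islamic calendar gives 19 Ramadan 2099 AH.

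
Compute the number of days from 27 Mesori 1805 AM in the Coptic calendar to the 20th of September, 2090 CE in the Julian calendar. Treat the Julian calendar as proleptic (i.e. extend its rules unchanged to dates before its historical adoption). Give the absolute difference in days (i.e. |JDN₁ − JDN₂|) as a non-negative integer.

JDN of the first date = 2484297.
JDN of the second date = 2484693.
|2484693 − 2484297| = 396.

396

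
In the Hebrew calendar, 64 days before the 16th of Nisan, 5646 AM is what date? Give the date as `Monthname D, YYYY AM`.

Adar I 11, 5646 AM

Counting 64 days back from JDN 2410018 reaches JDN 2409954, which is Adar I 11, 5646 AM.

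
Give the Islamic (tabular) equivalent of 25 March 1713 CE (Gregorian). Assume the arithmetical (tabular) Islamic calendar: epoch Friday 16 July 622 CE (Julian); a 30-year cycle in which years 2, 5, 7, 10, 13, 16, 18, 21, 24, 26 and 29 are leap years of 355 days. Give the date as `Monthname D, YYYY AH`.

Safar 27, 1125 AH

Both dates share Julian Day Number 2346804; in the tabular Islamic calendar that is 27 Safar 1125 AH.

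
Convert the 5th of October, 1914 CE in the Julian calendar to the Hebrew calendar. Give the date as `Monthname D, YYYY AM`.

Tishrei 28, 5675 AM

The source date corresponds to 18 October 1914 in the Gregorian calendar (JDN 2420424).
That day falls on 28 Tishrei 5675 AM in the Hebrew calendar.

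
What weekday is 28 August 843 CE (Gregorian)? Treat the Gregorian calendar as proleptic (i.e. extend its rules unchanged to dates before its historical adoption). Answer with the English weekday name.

Friday

2029199 ≡ 4 (mod 7); counting from Monday = 0 gives Friday.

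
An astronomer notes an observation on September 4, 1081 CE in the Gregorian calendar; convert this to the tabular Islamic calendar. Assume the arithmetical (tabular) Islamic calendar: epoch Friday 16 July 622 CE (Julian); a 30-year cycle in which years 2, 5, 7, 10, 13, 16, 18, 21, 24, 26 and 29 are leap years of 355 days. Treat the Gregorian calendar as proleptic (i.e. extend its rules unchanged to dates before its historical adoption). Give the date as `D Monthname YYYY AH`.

21 Rabi' al-Awwal 474 AH

Julian Day Number of the source date = 2116134.
Converting JDN 2116134 to the tabular Islamic calendar gives 21 Rabi' al-Awwal 474 AH.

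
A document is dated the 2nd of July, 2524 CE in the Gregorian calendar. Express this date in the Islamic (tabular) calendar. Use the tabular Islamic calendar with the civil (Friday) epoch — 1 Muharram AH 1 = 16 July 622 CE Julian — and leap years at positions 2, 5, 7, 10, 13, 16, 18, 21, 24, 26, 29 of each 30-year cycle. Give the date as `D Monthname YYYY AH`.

Julian Day Number of the source date = 2643115.
Converting JDN 2643115 to the tabular Islamic calendar gives 28 Rabi' al-Thani 1961 AH.

28 Rabi' al-Thani 1961 AH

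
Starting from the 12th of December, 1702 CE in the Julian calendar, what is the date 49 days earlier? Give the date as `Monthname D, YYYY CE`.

Counting 49 days back from JDN 2343059 reaches JDN 2343010, which is October 24, 1702 CE.

October 24, 1702 CE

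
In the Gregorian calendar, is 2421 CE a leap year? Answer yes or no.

no

2421 is not divisible by 4, so it is a common year.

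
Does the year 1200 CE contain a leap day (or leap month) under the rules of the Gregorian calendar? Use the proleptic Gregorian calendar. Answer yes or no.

yes

1200 is divisible by 4; 1200 is divisible by 100 but also by 400, so it is a leap year.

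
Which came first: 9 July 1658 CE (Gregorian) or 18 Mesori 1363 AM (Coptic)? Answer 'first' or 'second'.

The two dates have Julian Day Numbers 2326822 and 2322847 respectively.
Since 2322847 < 2326822, the second date comes first.

second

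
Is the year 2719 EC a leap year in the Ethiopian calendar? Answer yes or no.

2719 mod 4 = 3; in the Ethiopian calendar a year is leap when year mod 4 = 3, so it is a leap year.

yes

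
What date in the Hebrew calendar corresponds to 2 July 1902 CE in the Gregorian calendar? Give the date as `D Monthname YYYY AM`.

27 Sivan 5662 AM

Julian Day Number of the source date = 2415933.
Converting JDN 2415933 to the Hebrew calendar gives 27 Sivan 5662 AM.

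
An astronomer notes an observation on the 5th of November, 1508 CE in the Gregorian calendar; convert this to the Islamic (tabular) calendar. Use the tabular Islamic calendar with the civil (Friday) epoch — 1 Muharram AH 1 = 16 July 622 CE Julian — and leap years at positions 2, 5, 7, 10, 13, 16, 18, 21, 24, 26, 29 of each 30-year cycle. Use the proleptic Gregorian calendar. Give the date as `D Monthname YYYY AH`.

1 Rajab 914 AH

Julian Day Number of the source date = 2272154.
Converting JDN 2272154 to the tabular Islamic calendar gives 1 Rajab 914 AH.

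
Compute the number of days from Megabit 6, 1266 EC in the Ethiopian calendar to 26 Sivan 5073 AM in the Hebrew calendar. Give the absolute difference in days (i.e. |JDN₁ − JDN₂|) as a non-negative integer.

14356

First date → JDN 2186447; second date → JDN 2200803.
The interval is |2186447 − 2200803| = 14356 days.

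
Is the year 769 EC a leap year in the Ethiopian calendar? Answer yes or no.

769 mod 4 = 1; in the Ethiopian calendar a year is leap when year mod 4 = 3, so it is a common year.

no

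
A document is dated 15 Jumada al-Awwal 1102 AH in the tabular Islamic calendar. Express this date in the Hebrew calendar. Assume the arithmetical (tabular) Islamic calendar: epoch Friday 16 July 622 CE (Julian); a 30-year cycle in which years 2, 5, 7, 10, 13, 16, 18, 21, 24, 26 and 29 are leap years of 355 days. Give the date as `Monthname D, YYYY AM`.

The source date corresponds to 14 February 1691 in the Gregorian calendar (JDN 2338730).
That day falls on 15 Adar I 5451 AM in the Hebrew calendar.

Adar I 15, 5451 AM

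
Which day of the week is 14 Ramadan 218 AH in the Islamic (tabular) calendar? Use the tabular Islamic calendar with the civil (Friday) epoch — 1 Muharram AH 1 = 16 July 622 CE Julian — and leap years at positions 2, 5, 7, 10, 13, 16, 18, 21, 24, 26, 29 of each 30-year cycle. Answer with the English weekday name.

Equivalently 7 October 833 Gregorian, JDN 2025587.
2025587 ≡ 4 (mod 7); counting from Monday = 0 gives Friday.

Friday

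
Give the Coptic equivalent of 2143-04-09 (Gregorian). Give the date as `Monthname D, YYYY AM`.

Paremhat 30, 1859 AM

Julian Day Number of the source date = 2503873.
Converting JDN 2503873 to the Coptic calendar gives 30 Paremhat 1859 AM.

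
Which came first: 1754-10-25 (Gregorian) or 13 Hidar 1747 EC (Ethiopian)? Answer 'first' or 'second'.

first

The two dates have Julian Day Numbers 2361993 and 2362019 respectively.
Since 2361993 < 2362019, the first date comes first.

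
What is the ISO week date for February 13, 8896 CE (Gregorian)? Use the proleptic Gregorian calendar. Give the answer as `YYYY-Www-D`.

The weekday is Monday (ISO weekday 1).
That Monday belongs to ISO week 7 of ISO year 8896.

8896-W07-1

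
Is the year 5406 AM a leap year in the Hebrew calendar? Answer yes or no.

no

Hebrew year 5406 is year 10 of its 19-year Metonic cycle; leap years are at positions 3, 6, 8, 11, 14, 17, 19, so it is a common year (12 months).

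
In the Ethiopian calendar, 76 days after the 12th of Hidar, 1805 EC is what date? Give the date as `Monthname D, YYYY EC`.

Counting 76 days forward from JDN 2383203 reaches JDN 2383279, which is Tir 28, 1805 EC.

Tir 28, 1805 EC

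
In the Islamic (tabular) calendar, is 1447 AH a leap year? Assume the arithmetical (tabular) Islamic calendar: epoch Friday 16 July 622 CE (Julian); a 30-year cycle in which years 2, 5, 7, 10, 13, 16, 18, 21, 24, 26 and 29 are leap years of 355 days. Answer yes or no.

Year 1447 AH is year 7 of its 30-year cycle; leap positions are 2, 5, 7, 10, 13, 16, 18, 21, 24, 26, 29, so it is a leap year (355 days).

yes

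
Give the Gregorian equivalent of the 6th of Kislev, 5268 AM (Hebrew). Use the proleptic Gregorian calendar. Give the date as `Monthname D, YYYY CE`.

Both dates share Julian Day Number 2271803; in the Gregorian calendar that is 20 November 1507 CE.

November 20, 1507 CE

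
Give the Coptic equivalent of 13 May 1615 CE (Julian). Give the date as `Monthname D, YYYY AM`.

Julian Day Number of the source date = 2311069.
Converting JDN 2311069 to the Coptic calendar gives 18 Pashons 1331 AM.

Pashons 18, 1331 AM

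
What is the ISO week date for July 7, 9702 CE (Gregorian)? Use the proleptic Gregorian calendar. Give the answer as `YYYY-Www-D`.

9702-W27-5

The weekday is Friday (ISO weekday 5).
That Friday belongs to ISO week 27 of ISO year 9702.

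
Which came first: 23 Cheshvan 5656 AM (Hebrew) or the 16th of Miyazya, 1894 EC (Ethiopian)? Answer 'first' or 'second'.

The two dates have Julian Day Numbers 2413508 and 2415864 respectively.
Since 2413508 < 2415864, the first date comes first.

first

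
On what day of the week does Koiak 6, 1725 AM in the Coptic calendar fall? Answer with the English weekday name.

Monday

Equivalently 15 December 2008 Gregorian, JDN 2454816.
2454816 ≡ 0 (mod 7); counting from Monday = 0 gives Monday.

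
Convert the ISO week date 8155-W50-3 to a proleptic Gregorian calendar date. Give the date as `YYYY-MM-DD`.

ISO week 1 of 8155 is the week containing the first Thursday of 8155.
Week 50, day 3 (Wednesday) lands on 8155-12-10.

8155-12-10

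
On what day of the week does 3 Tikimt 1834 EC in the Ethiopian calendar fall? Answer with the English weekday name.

In the Gregorian calendar this is 12 October 1841 (JDN 2393756).
2393756 ≡ 1 (mod 7); counting from Monday = 0 gives Tuesday.

Tuesday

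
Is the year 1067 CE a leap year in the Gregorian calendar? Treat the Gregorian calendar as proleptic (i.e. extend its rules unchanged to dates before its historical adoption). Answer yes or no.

1067 is not divisible by 4, so it is a common year.

no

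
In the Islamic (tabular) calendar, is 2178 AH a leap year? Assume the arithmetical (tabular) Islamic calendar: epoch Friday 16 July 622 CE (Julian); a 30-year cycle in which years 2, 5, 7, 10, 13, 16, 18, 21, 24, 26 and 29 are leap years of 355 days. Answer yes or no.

Year 2178 AH is year 18 of its 30-year cycle; leap positions are 2, 5, 7, 10, 13, 16, 18, 21, 24, 26, 29, so it is a leap year (355 days).

yes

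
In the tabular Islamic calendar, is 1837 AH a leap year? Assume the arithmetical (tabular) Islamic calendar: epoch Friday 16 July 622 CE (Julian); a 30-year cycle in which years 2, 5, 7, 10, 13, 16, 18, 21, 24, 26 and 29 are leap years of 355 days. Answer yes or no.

yes

Year 1837 AH is year 7 of its 30-year cycle; leap positions are 2, 5, 7, 10, 13, 16, 18, 21, 24, 26, 29, so it is a leap year (355 days).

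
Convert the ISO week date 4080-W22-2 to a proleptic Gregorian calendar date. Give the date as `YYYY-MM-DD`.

4080-05-28

ISO week 1 of 4080 is the week containing the first Thursday of 4080.
Week 22, day 2 (Tuesday) lands on 4080-05-28.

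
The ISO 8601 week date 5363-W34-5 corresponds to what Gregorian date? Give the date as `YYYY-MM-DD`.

ISO week 1 of 5363 is the week containing the first Thursday of 5363.
Week 34, day 5 (Friday) lands on 5363-08-26.

5363-08-26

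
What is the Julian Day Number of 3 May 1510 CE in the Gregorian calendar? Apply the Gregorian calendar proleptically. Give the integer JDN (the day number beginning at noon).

JDN 2299161 is 15 October 1582 CE (Gregorian); the target day is −26463 days from there, so JDN = 2272698.

2272698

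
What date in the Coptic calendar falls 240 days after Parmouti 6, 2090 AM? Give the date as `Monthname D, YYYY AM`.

Counting 240 days forward from JDN 2588252 reaches JDN 2588492, which is Koiak 1, 2091 AM.

Koiak 1, 2091 AM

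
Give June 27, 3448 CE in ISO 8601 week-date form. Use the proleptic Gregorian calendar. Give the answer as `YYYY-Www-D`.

3448-W26-2

The weekday is Tuesday (ISO weekday 2).
That Tuesday belongs to ISO week 26 of ISO year 3448.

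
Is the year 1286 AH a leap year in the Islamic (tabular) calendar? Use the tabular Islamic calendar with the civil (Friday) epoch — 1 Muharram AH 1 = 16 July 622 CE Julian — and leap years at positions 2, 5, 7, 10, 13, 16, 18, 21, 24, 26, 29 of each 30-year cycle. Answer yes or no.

Year 1286 AH is year 26 of its 30-year cycle; leap positions are 2, 5, 7, 10, 13, 16, 18, 21, 24, 26, 29, so it is a leap year (355 days).

yes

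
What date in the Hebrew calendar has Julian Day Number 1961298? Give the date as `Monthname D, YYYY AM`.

JDN 1961298 is 1 October 657 in the proleptic Gregorian calendar.
In the Hebrew calendar that day is Tishrei 15, 4418 AM.

Tishrei 15, 4418 AM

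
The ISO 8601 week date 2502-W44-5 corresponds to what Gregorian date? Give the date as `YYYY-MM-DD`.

2502-11-03

ISO week 1 of 2502 is the week containing the first Thursday of 2502.
Week 44, day 5 (Friday) lands on 2502-11-03.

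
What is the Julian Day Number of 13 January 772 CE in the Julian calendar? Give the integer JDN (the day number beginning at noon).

Equivalently 17 January 772 (proleptic Gregorian).
JDN 2299161 is 15 October 1582 CE (Gregorian); the target day is −296118 days from there, so JDN = 2003043.

2003043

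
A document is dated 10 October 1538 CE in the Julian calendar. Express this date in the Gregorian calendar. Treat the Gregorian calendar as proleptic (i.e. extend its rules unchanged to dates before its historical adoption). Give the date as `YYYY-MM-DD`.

The Julian–Gregorian offset here is 10 days (Julian trailing).
10 October 1538 Julian + 10 days → 20 October 1538 Gregorian.

1538-10-20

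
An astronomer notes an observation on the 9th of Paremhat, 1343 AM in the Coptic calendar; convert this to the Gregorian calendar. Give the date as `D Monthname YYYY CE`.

Both dates share Julian Day Number 2315383; in the Gregorian calendar that is 15 March 1627 CE.

15 March 1627 CE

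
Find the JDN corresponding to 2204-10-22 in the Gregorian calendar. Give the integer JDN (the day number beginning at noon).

JDN 2451545 is 1 January 2000 CE (Gregorian); the target day is +74804 days from there, so JDN = 2526349.

2526349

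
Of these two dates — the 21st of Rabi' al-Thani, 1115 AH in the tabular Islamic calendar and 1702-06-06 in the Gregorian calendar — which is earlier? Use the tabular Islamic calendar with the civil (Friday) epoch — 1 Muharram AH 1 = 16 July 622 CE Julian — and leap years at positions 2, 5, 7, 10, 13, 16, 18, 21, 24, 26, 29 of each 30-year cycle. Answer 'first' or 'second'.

second

Converting both to JDN: 2343313 vs 2342859; the smaller is the second.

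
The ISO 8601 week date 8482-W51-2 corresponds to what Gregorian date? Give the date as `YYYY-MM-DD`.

8482-12-15

ISO week 1 of 8482 is the week containing the first Thursday of 8482.
Week 51, day 2 (Tuesday) lands on 8482-12-15.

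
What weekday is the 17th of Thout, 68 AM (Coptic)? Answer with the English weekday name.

This is JDN 1849518 (16 September 351 Gregorian).
Since JDN mod 7 = 6 (0 = Monday), the day is Sunday.

Sunday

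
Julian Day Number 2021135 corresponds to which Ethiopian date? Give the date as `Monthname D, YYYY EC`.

The proleptic Gregorian equivalent of JDN 2021135 is 30 July 821.
In the Ethiopian calendar that day is Nehase 2, 813 EC.

Nehase 2, 813 EC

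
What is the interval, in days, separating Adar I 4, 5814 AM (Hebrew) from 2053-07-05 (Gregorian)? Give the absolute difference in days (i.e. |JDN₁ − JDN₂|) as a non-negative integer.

222

JDN of the first date = 2471311.
JDN of the second date = 2471089.
|2471089 − 2471311| = 222.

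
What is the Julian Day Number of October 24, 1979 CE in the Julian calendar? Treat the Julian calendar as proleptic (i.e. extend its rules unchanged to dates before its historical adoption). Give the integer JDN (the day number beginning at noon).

In the Gregorian calendar the same day is 6 November 1979.
JDN 2400001 is 17 November 1858 CE (Gregorian), MJD 0; the target day is +44183 days from there, so JDN = 2444184.

2444184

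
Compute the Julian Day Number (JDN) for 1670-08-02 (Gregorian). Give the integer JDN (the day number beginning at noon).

2331229

JDN 2400001 is 17 November 1858 CE (Gregorian), MJD 0; the target day is −68772 days from there, so JDN = 2331229.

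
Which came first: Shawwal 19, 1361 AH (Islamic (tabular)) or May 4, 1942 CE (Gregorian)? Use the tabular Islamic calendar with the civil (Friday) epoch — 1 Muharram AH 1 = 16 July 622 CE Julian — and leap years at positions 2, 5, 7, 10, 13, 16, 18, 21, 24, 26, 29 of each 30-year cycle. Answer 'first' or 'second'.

second

First date → JDN 2430663; second date → JDN 2430484.
JDN 2430484 < JDN 2430663, so the second date is earlier.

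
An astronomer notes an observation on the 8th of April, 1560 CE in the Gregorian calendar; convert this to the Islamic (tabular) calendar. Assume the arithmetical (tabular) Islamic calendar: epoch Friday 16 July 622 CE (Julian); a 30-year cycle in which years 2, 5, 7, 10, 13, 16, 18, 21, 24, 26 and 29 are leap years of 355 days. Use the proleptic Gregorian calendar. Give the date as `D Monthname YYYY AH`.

2 Rajab 967 AH

Julian Day Number of the source date = 2290936.
Converting JDN 2290936 to the tabular Islamic calendar gives 2 Rajab 967 AH.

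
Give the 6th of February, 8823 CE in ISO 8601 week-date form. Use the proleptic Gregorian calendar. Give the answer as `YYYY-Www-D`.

The weekday is Monday (ISO weekday 1).
That Monday belongs to ISO week 6 of ISO year 8823.

8823-W06-1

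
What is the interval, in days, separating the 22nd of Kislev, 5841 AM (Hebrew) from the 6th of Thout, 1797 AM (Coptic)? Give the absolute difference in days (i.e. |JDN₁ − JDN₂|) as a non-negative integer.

JDN of the first date = 2481103.
JDN of the second date = 2481024.
|2481024 − 2481103| = 79.

79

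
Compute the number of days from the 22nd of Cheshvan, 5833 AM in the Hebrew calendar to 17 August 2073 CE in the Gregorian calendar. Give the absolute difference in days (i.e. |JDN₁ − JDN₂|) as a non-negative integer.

287

First date → JDN 2478150; second date → JDN 2478437.
The interval is |2478150 − 2478437| = 287 days.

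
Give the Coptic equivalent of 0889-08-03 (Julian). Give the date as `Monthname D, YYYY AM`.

Mesori 10, 605 AM

The source date corresponds to 7 August 889 in the proleptic Gregorian calendar (JDN 2045980).
That day falls on 10 Mesori 605 AM in the Coptic calendar.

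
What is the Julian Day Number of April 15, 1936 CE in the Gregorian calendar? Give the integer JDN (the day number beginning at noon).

JDN 2299161 is 15 October 1582 CE (Gregorian); the target day is +129113 days from there, so JDN = 2428274.

2428274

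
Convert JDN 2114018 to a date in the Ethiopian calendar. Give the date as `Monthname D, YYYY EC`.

Hidar 16, 1068 EC

JDN 2114018 is 19 November 1075 in the proleptic Gregorian calendar.
In the Ethiopian calendar that day is Hidar 16, 1068 EC.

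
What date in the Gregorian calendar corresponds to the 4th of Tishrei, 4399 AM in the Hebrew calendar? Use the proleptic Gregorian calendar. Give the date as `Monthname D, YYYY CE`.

September 20, 638 CE

Both dates share Julian Day Number 1954347; in the Gregorian calendar that is 20 September 638 CE.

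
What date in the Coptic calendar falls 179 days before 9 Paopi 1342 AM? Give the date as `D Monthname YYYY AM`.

Counting 179 days back from JDN 2314868 reaches JDN 2314689, which is 15 Parmouti 1341 AM.

15 Parmouti 1341 AM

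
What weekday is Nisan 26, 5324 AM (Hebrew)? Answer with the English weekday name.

Saturday

Equivalently 18 April 1564 Gregorian, JDN 2292407.
JDN 2292407 mod 7 = 5, and JDN 0 was a Monday, so this is a Saturday.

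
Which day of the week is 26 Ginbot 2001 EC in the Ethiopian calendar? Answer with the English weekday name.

Wednesday

Equivalently 3 June 2009 Gregorian, JDN 2454986.
JDN 2454986 mod 7 = 2, and JDN 0 was a Monday, so this is a Wednesday.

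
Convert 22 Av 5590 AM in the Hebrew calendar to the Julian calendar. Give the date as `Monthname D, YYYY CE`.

The source date corresponds to 11 August 1830 in the Gregorian calendar (JDN 2389676).
That day falls on 30 July 1830 CE in the Julian calendar.

July 30, 1830 CE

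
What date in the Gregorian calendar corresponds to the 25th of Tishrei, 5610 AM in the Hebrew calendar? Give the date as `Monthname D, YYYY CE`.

Julian Day Number of the source date = 2396677.
Converting JDN 2396677 to the Gregorian calendar gives 11 October 1849 CE.

October 11, 1849 CE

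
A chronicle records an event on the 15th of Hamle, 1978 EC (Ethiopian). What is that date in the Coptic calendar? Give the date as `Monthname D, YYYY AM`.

Julian Day Number of the source date = 2446634.
Converting JDN 2446634 to the Coptic calendar gives 15 Epip 1702 AM.

Epip 15, 1702 AM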